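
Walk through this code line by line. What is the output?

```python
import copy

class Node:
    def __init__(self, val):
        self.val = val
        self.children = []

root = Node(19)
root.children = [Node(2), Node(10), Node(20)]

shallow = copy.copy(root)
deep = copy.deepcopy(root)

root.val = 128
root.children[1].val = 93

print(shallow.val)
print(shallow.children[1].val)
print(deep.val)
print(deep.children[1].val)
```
19
93
19
10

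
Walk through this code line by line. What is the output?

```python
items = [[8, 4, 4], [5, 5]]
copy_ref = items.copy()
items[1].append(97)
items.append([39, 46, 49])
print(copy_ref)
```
[[8, 4, 4], [5, 5, 97]]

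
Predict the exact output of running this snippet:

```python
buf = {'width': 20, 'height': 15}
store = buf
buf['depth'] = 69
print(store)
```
{'width': 20, 'height': 15, 'depth': 69}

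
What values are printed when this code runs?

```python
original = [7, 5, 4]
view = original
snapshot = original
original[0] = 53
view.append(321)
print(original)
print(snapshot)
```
[53, 5, 4, 321]
[53, 5, 4, 321]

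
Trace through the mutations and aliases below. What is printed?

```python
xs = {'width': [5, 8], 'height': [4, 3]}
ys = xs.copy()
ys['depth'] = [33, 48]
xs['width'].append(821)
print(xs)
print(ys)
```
{'width': [5, 8, 821], 'height': [4, 3]}
{'width': [5, 8, 821], 'height': [4, 3], 'depth': [33, 48]}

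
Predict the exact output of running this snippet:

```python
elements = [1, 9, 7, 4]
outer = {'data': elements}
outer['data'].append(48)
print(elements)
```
[1, 9, 7, 4, 48]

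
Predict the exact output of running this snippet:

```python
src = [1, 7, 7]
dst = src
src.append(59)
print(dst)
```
[1, 7, 7, 59]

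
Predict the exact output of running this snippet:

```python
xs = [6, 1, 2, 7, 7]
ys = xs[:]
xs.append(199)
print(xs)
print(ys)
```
[6, 1, 2, 7, 7, 199]
[6, 1, 2, 7, 7]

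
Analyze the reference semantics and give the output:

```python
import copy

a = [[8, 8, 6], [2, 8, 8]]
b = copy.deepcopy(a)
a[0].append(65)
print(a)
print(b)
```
[[8, 8, 6, 65], [2, 8, 8]]
[[8, 8, 6], [2, 8, 8]]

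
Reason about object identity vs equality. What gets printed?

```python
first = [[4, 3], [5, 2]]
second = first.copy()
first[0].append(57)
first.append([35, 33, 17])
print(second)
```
[[4, 3, 57], [5, 2]]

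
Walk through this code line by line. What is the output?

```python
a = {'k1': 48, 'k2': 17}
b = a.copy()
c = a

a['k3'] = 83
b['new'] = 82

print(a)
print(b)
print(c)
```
{'k1': 48, 'k2': 17, 'k3': 83}
{'k1': 48, 'k2': 17, 'new': 82}
{'k1': 48, 'k2': 17, 'k3': 83}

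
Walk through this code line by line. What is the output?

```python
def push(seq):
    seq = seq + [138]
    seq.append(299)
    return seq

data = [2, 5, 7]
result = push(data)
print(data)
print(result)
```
[2, 5, 7]
[2, 5, 7, 138, 299]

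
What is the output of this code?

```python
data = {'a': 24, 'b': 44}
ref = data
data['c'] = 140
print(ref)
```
{'a': 24, 'b': 44, 'c': 140}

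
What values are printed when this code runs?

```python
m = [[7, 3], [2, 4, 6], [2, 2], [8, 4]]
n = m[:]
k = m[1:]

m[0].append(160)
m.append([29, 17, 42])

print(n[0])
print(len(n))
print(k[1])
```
[7, 3, 160]
4
[2, 2]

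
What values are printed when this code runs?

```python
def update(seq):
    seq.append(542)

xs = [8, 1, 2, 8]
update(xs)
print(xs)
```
[8, 1, 2, 8, 542]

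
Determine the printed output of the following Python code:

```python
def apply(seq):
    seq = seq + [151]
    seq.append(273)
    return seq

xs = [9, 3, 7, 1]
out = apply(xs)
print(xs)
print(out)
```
[9, 3, 7, 1]
[9, 3, 7, 1, 151, 273]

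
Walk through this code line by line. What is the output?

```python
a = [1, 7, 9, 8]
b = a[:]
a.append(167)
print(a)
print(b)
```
[1, 7, 9, 8, 167]
[1, 7, 9, 8]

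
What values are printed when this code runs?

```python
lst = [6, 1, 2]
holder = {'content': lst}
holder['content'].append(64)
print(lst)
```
[6, 1, 2, 64]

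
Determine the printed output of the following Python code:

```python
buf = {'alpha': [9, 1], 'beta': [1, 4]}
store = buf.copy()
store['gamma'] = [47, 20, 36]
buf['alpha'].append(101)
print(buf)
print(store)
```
{'alpha': [9, 1, 101], 'beta': [1, 4]}
{'alpha': [9, 1, 101], 'beta': [1, 4], 'gamma': [47, 20, 36]}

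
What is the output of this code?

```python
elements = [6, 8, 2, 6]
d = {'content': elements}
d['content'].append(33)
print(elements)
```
[6, 8, 2, 6, 33]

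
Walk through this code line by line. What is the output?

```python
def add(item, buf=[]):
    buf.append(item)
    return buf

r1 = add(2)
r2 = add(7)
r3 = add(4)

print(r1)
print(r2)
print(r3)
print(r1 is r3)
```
[2, 7, 4]
[2, 7, 4]
[2, 7, 4]
True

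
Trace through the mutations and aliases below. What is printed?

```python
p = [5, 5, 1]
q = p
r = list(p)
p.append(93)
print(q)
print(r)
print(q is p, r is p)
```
[5, 5, 1, 93]
[5, 5, 1]
True False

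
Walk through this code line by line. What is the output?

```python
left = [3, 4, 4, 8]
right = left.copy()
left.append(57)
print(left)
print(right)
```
[3, 4, 4, 8, 57]
[3, 4, 4, 8]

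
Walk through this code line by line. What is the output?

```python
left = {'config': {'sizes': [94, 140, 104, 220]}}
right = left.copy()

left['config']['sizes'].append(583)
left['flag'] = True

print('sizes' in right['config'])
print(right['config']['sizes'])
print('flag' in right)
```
True
[94, 140, 104, 220, 583]
False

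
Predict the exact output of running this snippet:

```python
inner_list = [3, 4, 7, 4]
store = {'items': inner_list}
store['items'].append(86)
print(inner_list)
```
[3, 4, 7, 4, 86]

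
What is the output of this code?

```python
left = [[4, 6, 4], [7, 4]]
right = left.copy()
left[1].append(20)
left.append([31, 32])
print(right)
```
[[4, 6, 4], [7, 4, 20]]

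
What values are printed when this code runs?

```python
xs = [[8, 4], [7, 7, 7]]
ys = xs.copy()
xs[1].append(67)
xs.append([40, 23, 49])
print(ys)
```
[[8, 4], [7, 7, 7, 67]]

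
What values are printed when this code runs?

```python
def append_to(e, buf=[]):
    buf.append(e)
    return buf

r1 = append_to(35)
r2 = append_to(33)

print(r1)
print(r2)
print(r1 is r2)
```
[35, 33]
[35, 33]
True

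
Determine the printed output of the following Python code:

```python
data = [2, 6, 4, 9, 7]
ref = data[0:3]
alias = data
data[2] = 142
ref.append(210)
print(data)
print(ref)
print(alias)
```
[2, 6, 142, 9, 7]
[2, 6, 4, 210]
[2, 6, 142, 9, 7]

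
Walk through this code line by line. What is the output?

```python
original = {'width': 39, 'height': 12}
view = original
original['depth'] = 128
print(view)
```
{'width': 39, 'height': 12, 'depth': 128}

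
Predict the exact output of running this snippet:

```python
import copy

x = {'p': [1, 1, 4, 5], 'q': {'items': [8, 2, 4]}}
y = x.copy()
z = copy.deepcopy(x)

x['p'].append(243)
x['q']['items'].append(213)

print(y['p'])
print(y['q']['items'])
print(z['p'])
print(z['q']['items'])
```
[1, 1, 4, 5, 243]
[8, 2, 4, 213]
[1, 1, 4, 5]
[8, 2, 4]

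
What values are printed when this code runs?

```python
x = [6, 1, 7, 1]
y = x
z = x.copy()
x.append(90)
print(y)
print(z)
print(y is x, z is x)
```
[6, 1, 7, 1, 90]
[6, 1, 7, 1]
True False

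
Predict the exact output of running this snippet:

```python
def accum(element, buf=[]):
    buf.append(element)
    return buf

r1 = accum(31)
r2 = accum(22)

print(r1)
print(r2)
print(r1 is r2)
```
[31, 22]
[31, 22]
True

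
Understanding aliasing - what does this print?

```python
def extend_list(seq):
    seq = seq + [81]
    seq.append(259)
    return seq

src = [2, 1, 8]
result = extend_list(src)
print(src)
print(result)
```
[2, 1, 8]
[2, 1, 8, 81, 259]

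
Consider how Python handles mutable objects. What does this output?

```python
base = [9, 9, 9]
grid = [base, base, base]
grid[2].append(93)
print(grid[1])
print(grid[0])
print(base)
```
[9, 9, 9, 93]
[9, 9, 9, 93]
[9, 9, 9, 93]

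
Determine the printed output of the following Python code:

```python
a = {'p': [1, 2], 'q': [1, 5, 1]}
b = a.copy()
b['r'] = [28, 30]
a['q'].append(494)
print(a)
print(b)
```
{'p': [1, 2], 'q': [1, 5, 1, 494]}
{'p': [1, 2], 'q': [1, 5, 1, 494], 'r': [28, 30]}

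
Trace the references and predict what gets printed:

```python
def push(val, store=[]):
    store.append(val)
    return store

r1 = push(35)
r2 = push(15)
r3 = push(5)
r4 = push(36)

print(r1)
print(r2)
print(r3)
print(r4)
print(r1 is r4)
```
[35, 15, 5, 36]
[35, 15, 5, 36]
[35, 15, 5, 36]
[35, 15, 5, 36]
True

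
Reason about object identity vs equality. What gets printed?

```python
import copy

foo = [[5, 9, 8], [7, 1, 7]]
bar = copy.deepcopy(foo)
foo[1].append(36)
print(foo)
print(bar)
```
[[5, 9, 8], [7, 1, 7, 36]]
[[5, 9, 8], [7, 1, 7]]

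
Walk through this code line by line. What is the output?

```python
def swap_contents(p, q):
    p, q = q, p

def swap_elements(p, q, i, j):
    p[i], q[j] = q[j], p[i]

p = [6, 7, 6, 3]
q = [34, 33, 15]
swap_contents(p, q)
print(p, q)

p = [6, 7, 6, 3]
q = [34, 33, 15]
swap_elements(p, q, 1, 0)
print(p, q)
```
[6, 7, 6, 3] [34, 33, 15]
[6, 34, 6, 3] [7, 33, 15]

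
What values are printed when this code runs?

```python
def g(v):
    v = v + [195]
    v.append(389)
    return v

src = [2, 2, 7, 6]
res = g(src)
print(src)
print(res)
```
[2, 2, 7, 6]
[2, 2, 7, 6, 195, 389]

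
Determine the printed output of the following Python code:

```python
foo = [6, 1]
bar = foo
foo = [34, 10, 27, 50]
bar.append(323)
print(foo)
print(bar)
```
[34, 10, 27, 50]
[6, 1, 323]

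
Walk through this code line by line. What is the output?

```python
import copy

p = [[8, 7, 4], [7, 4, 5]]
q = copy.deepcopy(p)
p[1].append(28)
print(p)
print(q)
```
[[8, 7, 4], [7, 4, 5, 28]]
[[8, 7, 4], [7, 4, 5]]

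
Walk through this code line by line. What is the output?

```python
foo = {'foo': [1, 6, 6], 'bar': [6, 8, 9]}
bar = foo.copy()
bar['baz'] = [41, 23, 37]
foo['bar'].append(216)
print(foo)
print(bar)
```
{'foo': [1, 6, 6], 'bar': [6, 8, 9, 216]}
{'foo': [1, 6, 6], 'bar': [6, 8, 9, 216], 'baz': [41, 23, 37]}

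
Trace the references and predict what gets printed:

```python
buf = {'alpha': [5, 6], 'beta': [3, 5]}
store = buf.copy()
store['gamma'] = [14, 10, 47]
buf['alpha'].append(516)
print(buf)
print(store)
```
{'alpha': [5, 6, 516], 'beta': [3, 5]}
{'alpha': [5, 6, 516], 'beta': [3, 5], 'gamma': [14, 10, 47]}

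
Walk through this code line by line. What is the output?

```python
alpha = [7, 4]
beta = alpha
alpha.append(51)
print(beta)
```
[7, 4, 51]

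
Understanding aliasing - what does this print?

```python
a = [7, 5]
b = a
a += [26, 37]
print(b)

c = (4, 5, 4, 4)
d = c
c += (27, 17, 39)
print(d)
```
[7, 5, 26, 37]
(4, 5, 4, 4)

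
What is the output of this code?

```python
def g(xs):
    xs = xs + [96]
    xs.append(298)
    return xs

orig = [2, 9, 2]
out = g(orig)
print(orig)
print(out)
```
[2, 9, 2]
[2, 9, 2, 96, 298]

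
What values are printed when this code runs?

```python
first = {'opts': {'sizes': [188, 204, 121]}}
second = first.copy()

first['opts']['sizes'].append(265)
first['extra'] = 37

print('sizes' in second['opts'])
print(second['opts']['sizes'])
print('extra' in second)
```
True
[188, 204, 121, 265]
False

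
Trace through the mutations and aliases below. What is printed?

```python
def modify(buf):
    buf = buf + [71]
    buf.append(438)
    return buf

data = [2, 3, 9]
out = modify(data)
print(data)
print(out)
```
[2, 3, 9]
[2, 3, 9, 71, 438]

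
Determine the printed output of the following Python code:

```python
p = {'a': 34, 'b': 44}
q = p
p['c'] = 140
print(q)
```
{'a': 34, 'b': 44, 'c': 140}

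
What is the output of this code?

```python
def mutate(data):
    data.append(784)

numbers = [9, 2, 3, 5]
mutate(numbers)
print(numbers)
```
[9, 2, 3, 5, 784]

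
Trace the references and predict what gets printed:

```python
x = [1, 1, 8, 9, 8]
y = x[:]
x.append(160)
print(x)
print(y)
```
[1, 1, 8, 9, 8, 160]
[1, 1, 8, 9, 8]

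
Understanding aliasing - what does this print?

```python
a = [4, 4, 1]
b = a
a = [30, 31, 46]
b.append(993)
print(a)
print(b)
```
[30, 31, 46]
[4, 4, 1, 993]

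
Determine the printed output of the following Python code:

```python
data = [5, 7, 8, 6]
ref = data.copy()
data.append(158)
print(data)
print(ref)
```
[5, 7, 8, 6, 158]
[5, 7, 8, 6]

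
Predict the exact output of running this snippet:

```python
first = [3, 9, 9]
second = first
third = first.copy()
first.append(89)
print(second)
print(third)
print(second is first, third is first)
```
[3, 9, 9, 89]
[3, 9, 9]
True False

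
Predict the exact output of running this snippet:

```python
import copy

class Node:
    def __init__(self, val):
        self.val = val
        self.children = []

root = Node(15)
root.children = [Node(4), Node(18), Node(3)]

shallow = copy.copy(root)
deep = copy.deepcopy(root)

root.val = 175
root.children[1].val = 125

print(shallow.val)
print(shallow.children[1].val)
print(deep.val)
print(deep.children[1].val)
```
15
125
15
18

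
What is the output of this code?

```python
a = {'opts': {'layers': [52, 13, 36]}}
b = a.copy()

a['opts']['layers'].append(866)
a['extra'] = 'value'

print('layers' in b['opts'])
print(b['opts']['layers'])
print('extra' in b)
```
True
[52, 13, 36, 866]
False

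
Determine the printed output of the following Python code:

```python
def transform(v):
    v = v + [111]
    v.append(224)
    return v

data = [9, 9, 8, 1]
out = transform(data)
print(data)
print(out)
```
[9, 9, 8, 1]
[9, 9, 8, 1, 111, 224]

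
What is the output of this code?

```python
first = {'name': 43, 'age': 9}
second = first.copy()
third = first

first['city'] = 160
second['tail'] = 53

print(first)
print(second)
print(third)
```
{'name': 43, 'age': 9, 'city': 160}
{'name': 43, 'age': 9, 'tail': 53}
{'name': 43, 'age': 9, 'city': 160}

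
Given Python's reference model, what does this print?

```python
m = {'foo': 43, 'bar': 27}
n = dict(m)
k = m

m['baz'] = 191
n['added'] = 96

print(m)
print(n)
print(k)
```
{'foo': 43, 'bar': 27, 'baz': 191}
{'foo': 43, 'bar': 27, 'added': 96}
{'foo': 43, 'bar': 27, 'baz': 191}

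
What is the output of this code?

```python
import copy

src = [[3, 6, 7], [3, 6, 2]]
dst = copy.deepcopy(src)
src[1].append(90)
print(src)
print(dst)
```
[[3, 6, 7], [3, 6, 2, 90]]
[[3, 6, 7], [3, 6, 2]]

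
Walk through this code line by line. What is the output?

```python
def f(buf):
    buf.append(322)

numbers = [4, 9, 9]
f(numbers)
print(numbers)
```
[4, 9, 9, 322]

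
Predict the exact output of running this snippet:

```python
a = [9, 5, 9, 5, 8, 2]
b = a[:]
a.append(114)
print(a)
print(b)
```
[9, 5, 9, 5, 8, 2, 114]
[9, 5, 9, 5, 8, 2]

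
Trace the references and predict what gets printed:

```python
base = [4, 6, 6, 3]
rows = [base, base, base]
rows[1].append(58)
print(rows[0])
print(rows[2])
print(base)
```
[4, 6, 6, 3, 58]
[4, 6, 6, 3, 58]
[4, 6, 6, 3, 58]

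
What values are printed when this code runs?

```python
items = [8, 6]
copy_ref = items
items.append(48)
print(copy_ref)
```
[8, 6, 48]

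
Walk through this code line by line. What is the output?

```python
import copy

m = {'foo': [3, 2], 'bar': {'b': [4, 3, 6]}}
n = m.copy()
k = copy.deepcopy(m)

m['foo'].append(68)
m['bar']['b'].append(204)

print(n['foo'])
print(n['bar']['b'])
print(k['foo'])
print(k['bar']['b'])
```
[3, 2, 68]
[4, 3, 6, 204]
[3, 2]
[4, 3, 6]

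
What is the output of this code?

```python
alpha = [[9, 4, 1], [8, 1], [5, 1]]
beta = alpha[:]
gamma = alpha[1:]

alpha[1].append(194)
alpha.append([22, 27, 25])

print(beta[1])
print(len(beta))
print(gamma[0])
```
[8, 1, 194]
3
[8, 1, 194]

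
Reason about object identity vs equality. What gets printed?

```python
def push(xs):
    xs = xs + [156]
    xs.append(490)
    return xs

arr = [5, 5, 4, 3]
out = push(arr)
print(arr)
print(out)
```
[5, 5, 4, 3]
[5, 5, 4, 3, 156, 490]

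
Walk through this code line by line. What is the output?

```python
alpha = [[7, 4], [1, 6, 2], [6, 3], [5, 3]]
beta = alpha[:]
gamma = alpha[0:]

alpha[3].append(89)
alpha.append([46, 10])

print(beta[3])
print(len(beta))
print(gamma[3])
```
[5, 3, 89]
4
[5, 3, 89]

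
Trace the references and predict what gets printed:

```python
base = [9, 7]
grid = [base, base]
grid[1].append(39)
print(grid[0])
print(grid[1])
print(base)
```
[9, 7, 39]
[9, 7, 39]
[9, 7, 39]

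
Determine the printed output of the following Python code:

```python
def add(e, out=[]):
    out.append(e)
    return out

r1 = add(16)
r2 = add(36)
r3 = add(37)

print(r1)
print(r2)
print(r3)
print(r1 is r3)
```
[16, 36, 37]
[16, 36, 37]
[16, 36, 37]
True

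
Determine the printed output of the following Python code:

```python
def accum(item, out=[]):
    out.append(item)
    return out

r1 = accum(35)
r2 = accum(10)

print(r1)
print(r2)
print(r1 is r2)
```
[35, 10]
[35, 10]
True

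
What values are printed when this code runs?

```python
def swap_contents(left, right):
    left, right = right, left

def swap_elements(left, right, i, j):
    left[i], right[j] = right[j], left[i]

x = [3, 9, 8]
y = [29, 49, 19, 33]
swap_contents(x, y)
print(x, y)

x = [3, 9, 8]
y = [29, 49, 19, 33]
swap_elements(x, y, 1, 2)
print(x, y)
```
[3, 9, 8] [29, 49, 19, 33]
[3, 19, 8] [29, 49, 9, 33]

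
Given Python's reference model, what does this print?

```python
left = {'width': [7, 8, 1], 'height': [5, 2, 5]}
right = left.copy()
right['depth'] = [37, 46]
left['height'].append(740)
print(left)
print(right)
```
{'width': [7, 8, 1], 'height': [5, 2, 5, 740]}
{'width': [7, 8, 1], 'height': [5, 2, 5, 740], 'depth': [37, 46]}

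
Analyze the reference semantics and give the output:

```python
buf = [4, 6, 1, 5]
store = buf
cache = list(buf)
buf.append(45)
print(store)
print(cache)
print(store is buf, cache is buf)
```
[4, 6, 1, 5, 45]
[4, 6, 1, 5]
True False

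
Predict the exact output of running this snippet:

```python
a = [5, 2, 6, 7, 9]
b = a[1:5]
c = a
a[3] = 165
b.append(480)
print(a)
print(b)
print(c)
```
[5, 2, 6, 165, 9]
[2, 6, 7, 9, 480]
[5, 2, 6, 165, 9]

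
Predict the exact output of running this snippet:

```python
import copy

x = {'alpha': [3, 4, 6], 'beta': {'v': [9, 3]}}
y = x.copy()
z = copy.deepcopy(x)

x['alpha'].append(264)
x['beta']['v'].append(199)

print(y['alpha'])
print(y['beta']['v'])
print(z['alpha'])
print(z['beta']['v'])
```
[3, 4, 6, 264]
[9, 3, 199]
[3, 4, 6]
[9, 3]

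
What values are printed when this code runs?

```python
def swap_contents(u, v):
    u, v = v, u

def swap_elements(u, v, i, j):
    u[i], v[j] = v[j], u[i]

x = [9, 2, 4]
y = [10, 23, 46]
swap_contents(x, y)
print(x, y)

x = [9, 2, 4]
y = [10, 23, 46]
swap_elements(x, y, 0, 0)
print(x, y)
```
[9, 2, 4] [10, 23, 46]
[10, 2, 4] [9, 23, 46]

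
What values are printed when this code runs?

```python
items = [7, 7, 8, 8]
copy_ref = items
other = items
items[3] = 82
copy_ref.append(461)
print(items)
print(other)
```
[7, 7, 8, 82, 461]
[7, 7, 8, 82, 461]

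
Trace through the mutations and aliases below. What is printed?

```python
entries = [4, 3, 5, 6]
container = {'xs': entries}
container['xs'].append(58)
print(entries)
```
[4, 3, 5, 6, 58]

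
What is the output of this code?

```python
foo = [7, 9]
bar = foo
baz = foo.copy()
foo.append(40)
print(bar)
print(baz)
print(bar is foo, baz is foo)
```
[7, 9, 40]
[7, 9]
True False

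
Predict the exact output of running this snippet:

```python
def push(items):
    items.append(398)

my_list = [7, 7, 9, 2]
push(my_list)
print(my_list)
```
[7, 7, 9, 2, 398]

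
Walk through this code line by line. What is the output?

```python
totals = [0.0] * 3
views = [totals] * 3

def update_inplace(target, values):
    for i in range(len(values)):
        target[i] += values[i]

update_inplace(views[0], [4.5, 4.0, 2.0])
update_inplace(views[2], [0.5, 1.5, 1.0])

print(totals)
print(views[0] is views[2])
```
[5.0, 5.5, 3.0]
True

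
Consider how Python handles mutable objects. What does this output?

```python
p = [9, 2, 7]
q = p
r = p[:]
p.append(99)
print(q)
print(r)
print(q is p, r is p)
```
[9, 2, 7, 99]
[9, 2, 7]
True False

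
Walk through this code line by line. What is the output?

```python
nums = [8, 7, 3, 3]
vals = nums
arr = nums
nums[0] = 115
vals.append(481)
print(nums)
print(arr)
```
[115, 7, 3, 3, 481]
[115, 7, 3, 3, 481]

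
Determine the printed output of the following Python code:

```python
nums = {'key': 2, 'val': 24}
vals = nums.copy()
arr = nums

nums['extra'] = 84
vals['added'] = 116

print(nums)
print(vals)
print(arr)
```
{'key': 2, 'val': 24, 'extra': 84}
{'key': 2, 'val': 24, 'added': 116}
{'key': 2, 'val': 24, 'extra': 84}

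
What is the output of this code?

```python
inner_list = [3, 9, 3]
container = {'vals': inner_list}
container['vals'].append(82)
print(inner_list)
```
[3, 9, 3, 82]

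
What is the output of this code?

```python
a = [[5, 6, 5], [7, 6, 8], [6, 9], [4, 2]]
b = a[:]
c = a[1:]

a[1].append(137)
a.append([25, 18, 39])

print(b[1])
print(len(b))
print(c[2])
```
[7, 6, 8, 137]
4
[4, 2]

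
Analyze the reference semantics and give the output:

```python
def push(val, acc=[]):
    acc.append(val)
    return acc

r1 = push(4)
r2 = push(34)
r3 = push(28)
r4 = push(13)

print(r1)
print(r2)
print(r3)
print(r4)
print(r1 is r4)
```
[4, 34, 28, 13]
[4, 34, 28, 13]
[4, 34, 28, 13]
[4, 34, 28, 13]
True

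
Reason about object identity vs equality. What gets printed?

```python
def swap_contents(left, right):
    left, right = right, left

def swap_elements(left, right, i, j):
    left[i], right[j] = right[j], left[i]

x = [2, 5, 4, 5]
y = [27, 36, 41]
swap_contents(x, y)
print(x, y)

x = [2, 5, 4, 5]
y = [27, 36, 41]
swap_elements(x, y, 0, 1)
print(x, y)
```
[2, 5, 4, 5] [27, 36, 41]
[36, 5, 4, 5] [27, 2, 41]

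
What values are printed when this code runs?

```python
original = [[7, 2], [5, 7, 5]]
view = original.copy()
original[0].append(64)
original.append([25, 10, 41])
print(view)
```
[[7, 2, 64], [5, 7, 5]]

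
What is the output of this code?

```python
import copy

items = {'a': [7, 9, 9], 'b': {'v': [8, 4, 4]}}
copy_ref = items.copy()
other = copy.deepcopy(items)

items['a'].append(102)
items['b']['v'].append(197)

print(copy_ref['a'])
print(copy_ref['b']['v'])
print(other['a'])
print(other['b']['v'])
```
[7, 9, 9, 102]
[8, 4, 4, 197]
[7, 9, 9]
[8, 4, 4]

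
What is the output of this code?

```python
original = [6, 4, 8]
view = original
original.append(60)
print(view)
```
[6, 4, 8, 60]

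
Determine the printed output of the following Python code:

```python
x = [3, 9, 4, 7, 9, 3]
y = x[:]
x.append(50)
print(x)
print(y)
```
[3, 9, 4, 7, 9, 3, 50]
[3, 9, 4, 7, 9, 3]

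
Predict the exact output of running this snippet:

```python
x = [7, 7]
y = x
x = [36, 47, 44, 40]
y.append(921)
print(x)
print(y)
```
[36, 47, 44, 40]
[7, 7, 921]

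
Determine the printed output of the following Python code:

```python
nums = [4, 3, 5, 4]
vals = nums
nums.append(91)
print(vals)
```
[4, 3, 5, 4, 91]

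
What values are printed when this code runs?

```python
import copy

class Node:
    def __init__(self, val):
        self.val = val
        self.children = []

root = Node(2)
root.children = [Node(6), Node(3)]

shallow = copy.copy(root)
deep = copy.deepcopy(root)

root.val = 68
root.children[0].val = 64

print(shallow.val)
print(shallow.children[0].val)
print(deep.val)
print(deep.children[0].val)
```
2
64
2
6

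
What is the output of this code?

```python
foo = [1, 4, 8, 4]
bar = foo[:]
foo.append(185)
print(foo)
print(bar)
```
[1, 4, 8, 4, 185]
[1, 4, 8, 4]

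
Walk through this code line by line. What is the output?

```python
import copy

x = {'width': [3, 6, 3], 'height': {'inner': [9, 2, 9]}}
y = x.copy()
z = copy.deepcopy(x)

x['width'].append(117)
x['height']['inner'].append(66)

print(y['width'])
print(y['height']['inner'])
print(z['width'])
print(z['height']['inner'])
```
[3, 6, 3, 117]
[9, 2, 9, 66]
[3, 6, 3]
[9, 2, 9]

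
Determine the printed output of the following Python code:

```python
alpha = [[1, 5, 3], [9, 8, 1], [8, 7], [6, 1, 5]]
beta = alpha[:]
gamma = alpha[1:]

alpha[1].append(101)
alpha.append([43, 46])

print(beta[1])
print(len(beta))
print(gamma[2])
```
[9, 8, 1, 101]
4
[6, 1, 5]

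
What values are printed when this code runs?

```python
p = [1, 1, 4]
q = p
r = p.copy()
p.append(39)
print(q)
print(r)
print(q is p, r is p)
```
[1, 1, 4, 39]
[1, 1, 4]
True False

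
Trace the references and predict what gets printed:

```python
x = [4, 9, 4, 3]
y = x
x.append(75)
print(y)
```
[4, 9, 4, 3, 75]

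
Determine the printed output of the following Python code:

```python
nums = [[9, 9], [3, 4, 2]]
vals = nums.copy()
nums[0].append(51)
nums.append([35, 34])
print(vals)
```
[[9, 9, 51], [3, 4, 2]]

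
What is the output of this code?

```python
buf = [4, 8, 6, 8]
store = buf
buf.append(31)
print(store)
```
[4, 8, 6, 8, 31]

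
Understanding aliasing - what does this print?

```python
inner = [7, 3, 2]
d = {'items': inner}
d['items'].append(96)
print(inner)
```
[7, 3, 2, 96]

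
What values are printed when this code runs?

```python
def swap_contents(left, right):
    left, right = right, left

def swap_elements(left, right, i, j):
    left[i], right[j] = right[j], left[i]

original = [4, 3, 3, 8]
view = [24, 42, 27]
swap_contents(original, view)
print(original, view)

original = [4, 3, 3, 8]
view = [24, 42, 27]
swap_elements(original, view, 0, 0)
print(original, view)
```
[4, 3, 3, 8] [24, 42, 27]
[24, 3, 3, 8] [4, 42, 27]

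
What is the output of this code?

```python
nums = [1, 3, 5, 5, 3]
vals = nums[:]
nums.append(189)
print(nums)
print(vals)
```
[1, 3, 5, 5, 3, 189]
[1, 3, 5, 5, 3]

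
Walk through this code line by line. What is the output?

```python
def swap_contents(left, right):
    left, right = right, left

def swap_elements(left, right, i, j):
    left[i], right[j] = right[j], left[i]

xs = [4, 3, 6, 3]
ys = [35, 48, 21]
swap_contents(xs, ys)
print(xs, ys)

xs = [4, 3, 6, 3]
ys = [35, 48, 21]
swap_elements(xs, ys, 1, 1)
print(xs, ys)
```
[4, 3, 6, 3] [35, 48, 21]
[4, 48, 6, 3] [35, 3, 21]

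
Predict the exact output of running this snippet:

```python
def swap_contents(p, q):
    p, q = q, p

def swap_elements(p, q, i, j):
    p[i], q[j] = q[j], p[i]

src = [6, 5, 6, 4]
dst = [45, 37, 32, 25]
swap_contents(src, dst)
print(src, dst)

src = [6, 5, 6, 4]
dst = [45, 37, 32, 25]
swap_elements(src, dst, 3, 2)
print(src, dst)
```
[6, 5, 6, 4] [45, 37, 32, 25]
[6, 5, 6, 32] [45, 37, 4, 25]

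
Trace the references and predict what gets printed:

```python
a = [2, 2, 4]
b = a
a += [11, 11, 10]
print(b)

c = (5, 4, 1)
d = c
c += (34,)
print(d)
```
[2, 2, 4, 11, 11, 10]
(5, 4, 1)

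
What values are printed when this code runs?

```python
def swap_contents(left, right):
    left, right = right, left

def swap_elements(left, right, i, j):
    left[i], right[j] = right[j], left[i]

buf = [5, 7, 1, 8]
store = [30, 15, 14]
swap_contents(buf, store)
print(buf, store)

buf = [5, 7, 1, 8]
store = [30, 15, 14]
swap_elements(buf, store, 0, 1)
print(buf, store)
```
[5, 7, 1, 8] [30, 15, 14]
[15, 7, 1, 8] [30, 5, 14]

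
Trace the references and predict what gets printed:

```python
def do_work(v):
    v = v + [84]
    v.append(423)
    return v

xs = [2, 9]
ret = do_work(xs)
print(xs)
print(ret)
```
[2, 9]
[2, 9, 84, 423]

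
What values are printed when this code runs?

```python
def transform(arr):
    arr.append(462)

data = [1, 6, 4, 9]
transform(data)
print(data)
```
[1, 6, 4, 9, 462]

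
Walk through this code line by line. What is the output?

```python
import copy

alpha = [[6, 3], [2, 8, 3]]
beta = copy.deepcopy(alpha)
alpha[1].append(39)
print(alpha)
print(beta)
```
[[6, 3], [2, 8, 3, 39]]
[[6, 3], [2, 8, 3]]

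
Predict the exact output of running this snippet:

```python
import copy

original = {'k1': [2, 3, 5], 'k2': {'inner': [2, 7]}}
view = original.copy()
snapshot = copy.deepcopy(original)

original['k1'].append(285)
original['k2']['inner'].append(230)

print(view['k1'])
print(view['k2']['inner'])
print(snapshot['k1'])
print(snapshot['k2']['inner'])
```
[2, 3, 5, 285]
[2, 7, 230]
[2, 3, 5]
[2, 7]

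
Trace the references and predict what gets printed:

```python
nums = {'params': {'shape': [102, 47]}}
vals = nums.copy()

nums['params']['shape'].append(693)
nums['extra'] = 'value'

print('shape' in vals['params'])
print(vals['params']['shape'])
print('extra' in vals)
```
True
[102, 47, 693]
False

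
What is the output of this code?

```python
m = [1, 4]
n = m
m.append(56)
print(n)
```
[1, 4, 56]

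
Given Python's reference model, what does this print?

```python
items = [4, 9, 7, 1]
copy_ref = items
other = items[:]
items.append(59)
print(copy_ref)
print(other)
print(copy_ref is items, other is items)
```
[4, 9, 7, 1, 59]
[4, 9, 7, 1]
True False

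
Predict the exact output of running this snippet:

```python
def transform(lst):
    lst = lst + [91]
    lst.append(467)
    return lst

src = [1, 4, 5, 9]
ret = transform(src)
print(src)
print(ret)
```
[1, 4, 5, 9]
[1, 4, 5, 9, 91, 467]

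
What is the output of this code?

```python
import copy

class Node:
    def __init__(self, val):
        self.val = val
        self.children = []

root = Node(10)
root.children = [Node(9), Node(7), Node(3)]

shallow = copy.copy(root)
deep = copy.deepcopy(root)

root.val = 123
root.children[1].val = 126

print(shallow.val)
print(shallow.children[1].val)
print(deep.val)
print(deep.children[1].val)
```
10
126
10
7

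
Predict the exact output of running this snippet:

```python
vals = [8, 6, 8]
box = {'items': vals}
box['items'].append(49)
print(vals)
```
[8, 6, 8, 49]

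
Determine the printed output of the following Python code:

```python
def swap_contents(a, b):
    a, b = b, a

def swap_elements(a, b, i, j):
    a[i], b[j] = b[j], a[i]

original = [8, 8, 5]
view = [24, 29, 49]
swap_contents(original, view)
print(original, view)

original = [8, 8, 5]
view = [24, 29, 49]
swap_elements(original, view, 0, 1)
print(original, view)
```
[8, 8, 5] [24, 29, 49]
[29, 8, 5] [24, 8, 49]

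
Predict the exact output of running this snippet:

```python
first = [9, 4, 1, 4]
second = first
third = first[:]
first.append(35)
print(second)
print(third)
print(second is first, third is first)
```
[9, 4, 1, 4, 35]
[9, 4, 1, 4]
True False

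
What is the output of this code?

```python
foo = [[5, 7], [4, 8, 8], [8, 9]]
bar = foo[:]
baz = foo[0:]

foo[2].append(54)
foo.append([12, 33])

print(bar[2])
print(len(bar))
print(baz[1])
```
[8, 9, 54]
3
[4, 8, 8]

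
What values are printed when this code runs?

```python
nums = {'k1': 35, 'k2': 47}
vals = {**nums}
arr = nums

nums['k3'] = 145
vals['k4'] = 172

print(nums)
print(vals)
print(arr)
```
{'k1': 35, 'k2': 47, 'k3': 145}
{'k1': 35, 'k2': 47, 'k4': 172}
{'k1': 35, 'k2': 47, 'k3': 145}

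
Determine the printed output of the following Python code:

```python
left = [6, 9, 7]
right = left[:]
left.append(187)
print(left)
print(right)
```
[6, 9, 7, 187]
[6, 9, 7]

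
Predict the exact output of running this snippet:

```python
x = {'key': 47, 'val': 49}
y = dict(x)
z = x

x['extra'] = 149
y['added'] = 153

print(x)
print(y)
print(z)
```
{'key': 47, 'val': 49, 'extra': 149}
{'key': 47, 'val': 49, 'added': 153}
{'key': 47, 'val': 49, 'extra': 149}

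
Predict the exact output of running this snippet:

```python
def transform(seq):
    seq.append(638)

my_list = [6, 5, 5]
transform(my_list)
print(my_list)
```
[6, 5, 5, 638]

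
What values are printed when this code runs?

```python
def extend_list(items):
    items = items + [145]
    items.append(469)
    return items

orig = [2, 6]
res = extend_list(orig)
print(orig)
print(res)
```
[2, 6]
[2, 6, 145, 469]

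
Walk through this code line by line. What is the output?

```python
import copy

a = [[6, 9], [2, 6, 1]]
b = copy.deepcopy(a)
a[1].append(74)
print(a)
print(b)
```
[[6, 9], [2, 6, 1, 74]]
[[6, 9], [2, 6, 1]]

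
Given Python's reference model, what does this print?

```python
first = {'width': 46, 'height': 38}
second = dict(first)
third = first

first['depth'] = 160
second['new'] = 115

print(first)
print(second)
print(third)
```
{'width': 46, 'height': 38, 'depth': 160}
{'width': 46, 'height': 38, 'new': 115}
{'width': 46, 'height': 38, 'depth': 160}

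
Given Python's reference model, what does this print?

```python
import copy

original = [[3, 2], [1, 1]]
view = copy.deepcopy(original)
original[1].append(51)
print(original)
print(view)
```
[[3, 2], [1, 1, 51]]
[[3, 2], [1, 1]]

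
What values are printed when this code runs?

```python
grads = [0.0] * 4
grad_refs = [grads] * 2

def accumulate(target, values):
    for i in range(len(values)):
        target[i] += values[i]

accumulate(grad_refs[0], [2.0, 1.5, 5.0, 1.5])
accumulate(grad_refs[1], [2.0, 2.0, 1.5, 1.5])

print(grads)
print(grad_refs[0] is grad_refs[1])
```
[4.0, 3.5, 6.5, 3.0]
True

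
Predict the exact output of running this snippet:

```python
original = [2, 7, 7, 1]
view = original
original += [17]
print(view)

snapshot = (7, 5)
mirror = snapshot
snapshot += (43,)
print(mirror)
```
[2, 7, 7, 1, 17]
(7, 5)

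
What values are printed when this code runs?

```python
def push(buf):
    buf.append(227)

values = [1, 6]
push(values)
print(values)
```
[1, 6, 227]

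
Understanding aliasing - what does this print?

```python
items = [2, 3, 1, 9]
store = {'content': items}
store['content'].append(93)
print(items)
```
[2, 3, 1, 9, 93]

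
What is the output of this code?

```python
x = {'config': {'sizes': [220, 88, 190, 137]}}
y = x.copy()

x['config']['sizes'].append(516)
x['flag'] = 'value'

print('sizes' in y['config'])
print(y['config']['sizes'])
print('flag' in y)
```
True
[220, 88, 190, 137, 516]
False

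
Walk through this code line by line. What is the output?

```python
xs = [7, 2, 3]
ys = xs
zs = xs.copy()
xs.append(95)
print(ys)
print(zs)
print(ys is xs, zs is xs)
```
[7, 2, 3, 95]
[7, 2, 3]
True False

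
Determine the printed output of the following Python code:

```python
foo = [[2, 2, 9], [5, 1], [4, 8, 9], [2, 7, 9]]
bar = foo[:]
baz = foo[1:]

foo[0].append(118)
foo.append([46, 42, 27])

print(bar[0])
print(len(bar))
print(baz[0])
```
[2, 2, 9, 118]
4
[5, 1]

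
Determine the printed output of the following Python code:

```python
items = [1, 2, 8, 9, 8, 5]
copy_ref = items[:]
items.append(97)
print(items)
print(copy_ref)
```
[1, 2, 8, 9, 8, 5, 97]
[1, 2, 8, 9, 8, 5]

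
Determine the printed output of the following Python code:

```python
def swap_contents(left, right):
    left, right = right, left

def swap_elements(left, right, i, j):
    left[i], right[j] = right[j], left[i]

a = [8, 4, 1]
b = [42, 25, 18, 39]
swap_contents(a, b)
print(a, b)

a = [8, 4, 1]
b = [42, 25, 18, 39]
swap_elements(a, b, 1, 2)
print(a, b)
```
[8, 4, 1] [42, 25, 18, 39]
[8, 18, 1] [42, 25, 4, 39]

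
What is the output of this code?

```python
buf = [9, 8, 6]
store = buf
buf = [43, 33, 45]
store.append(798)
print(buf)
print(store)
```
[43, 33, 45]
[9, 8, 6, 798]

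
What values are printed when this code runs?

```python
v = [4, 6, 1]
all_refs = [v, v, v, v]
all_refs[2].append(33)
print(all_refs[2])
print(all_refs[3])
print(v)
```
[4, 6, 1, 33]
[4, 6, 1, 33]
[4, 6, 1, 33]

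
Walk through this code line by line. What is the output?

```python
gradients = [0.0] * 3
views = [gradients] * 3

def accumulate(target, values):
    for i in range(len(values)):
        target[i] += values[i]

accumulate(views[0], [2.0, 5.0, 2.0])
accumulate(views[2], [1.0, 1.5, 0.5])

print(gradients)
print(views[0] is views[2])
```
[3.0, 6.5, 2.5]
True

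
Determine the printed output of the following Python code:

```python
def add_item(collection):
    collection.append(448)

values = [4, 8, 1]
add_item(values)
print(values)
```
[4, 8, 1, 448]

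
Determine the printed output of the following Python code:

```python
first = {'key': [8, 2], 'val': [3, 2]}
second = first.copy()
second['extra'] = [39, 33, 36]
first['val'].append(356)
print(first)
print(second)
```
{'key': [8, 2], 'val': [3, 2, 356]}
{'key': [8, 2], 'val': [3, 2, 356], 'extra': [39, 33, 36]}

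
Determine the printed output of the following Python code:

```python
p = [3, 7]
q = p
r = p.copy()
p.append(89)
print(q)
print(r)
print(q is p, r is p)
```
[3, 7, 89]
[3, 7]
True False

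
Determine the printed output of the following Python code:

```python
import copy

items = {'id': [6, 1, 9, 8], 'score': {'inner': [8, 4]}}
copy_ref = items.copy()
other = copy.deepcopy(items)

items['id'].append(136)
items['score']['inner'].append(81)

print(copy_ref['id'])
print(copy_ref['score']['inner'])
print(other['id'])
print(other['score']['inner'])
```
[6, 1, 9, 8, 136]
[8, 4, 81]
[6, 1, 9, 8]
[8, 4]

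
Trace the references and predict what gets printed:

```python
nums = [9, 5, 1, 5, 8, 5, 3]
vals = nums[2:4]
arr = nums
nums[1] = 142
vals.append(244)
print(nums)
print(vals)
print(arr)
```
[9, 142, 1, 5, 8, 5, 3]
[1, 5, 244]
[9, 142, 1, 5, 8, 5, 3]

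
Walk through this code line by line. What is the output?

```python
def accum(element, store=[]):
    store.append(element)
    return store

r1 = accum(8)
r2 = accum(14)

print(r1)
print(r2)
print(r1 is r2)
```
[8, 14]
[8, 14]
True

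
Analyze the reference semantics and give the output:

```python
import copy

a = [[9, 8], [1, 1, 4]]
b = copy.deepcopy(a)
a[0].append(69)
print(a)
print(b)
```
[[9, 8, 69], [1, 1, 4]]
[[9, 8], [1, 1, 4]]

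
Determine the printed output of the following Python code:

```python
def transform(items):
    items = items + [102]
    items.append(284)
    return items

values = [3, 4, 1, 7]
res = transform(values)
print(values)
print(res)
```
[3, 4, 1, 7]
[3, 4, 1, 7, 102, 284]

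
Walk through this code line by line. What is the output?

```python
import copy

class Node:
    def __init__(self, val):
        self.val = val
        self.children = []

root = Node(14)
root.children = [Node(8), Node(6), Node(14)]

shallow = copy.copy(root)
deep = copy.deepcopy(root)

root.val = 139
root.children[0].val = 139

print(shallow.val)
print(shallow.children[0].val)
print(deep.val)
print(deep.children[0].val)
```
14
139
14
8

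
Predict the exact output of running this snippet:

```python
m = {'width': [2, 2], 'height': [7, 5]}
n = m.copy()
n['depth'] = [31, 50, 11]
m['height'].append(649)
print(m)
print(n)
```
{'width': [2, 2], 'height': [7, 5, 649]}
{'width': [2, 2], 'height': [7, 5, 649], 'depth': [31, 50, 11]}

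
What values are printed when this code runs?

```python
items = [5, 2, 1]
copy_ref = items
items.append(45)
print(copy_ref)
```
[5, 2, 1, 45]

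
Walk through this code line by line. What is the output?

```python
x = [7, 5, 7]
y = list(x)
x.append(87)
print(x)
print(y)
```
[7, 5, 7, 87]
[7, 5, 7]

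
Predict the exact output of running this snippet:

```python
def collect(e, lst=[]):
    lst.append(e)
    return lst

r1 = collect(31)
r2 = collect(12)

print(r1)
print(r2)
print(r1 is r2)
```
[31, 12]
[31, 12]
True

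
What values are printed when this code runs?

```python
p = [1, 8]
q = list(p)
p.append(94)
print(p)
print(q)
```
[1, 8, 94]
[1, 8]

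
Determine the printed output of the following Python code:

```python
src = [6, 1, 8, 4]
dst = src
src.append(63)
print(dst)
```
[6, 1, 8, 4, 63]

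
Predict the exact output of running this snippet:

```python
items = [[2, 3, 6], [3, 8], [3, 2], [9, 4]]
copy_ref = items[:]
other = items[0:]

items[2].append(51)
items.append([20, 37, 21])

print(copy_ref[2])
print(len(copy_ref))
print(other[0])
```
[3, 2, 51]
4
[2, 3, 6]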